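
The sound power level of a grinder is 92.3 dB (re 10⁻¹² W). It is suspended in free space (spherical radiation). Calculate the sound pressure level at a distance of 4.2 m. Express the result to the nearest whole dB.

69 dB

Free-field spherical radiation: L_p = L_w − 10·log₁₀(4π·r²), r = 4.2 m.
4π·r² = 221.7 m², 10·log₁₀ of that is 23.457 dB.
L_p = 92.3 − 23.457 = 68.84 dB.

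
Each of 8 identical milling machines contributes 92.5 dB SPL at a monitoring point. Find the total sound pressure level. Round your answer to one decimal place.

With 8 equal, uncorrelated contributions the intensity is 8× that of one unit, giving a rise of 10·log₁₀ 8.
L_total = 92.5 + 10·log₁₀(8) = 92.5 + 9.031 = 101.53 dB SPL.

101.5 dB SPL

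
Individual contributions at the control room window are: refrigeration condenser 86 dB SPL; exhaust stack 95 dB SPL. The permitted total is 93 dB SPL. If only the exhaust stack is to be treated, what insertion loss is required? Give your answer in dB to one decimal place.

3.0 dB

The untreated sources together contribute 10^(86/10) = 3.981e+08, i.e. 86.00 dB SPL.
To meet 93 dB SPL overall, the treated exhaust stack may contribute at most 10^(93/10) − 3.981e+08 = 1.597e+09, i.e. 92.03 dB SPL.
So the exhaust stack must be reduced from 95 to 92.03 dB SPL: IL = 2.97 dB.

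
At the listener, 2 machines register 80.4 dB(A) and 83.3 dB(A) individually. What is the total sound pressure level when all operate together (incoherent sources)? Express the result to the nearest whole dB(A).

For uncorrelated sources the intensities add, so convert each level to linear form, sum, and take 10·log₁₀ of the total.
Σ 10^(L/10) = 10^(80.4/10) + 10^(83.3/10) = 3.234e+08.
L_total = 10·log₁₀(3.234e+08) = 85.10 dB(A).

85 dB(A)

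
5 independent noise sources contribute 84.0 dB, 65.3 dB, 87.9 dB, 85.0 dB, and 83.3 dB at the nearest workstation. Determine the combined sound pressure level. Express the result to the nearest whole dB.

For uncorrelated sources the intensities add, so convert each level to linear form, sum, and take 10·log₁₀ of the total.
Σ 10^(L/10) = 10^(84.0/10) + 10^(65.3/10) + 10^(87.9/10) + 10^(85.0/10) + 10^(83.3/10) = 1.401e+09.
L_total = 10·log₁₀(1.401e+09) = 91.46 dB.

91 dB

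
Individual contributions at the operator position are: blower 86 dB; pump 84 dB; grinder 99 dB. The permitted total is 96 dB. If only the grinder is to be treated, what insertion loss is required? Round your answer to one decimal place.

Everything except the grinder sums to 10^(86/10) + 10^(84/10) = 6.493e+08 in linear terms, 88.12 dB.
To meet 96 dB overall, the treated grinder may contribute at most 10^(96/10) − 6.493e+08 = 3.332e+09, i.e. 95.23 dB.
So the grinder must be reduced from 99 to 95.23 dB: IL = 3.77 dB.

3.8 dB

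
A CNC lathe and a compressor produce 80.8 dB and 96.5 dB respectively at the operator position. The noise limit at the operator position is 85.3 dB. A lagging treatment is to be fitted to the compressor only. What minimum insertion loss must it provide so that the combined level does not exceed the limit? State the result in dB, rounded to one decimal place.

13.1 dB

Fixed contribution from the other source: Σ 10^(L/10) = 10^(80.8/10) = 1.202e+08 (80.80 dB).
The limit corresponds to 10^(85.3/10) = 3.388e+08; subtracting the fixed part leaves 2.186e+08 for the compressor, i.e. 83.40 dB.
Required insertion loss = 96.5 − 83.40 = 13.10 dB.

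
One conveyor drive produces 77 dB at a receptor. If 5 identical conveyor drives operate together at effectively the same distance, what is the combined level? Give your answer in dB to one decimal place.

84.0 dB

With 5 equal, uncorrelated contributions the intensity is 5× that of one unit, giving a rise of 10·log₁₀ 5.
L_total = 77 + 10·log₁₀(5) = 77 + 6.990 = 83.99 dB.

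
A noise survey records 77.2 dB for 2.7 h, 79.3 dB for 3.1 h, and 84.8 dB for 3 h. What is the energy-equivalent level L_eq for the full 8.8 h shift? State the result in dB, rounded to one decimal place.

81.7 dB

Weight each interval's intensity by its duration and average over T = 8.8 h:
Σ tᵢ·10^(Lᵢ/10) = 2.7·10^(77.2/10) + 3.1·10^(79.3/10) + 3·10^(84.8/10) = 1.312e+09.
L_eq = 10·log₁₀(1.312e+09/8.8) = 81.73 dB.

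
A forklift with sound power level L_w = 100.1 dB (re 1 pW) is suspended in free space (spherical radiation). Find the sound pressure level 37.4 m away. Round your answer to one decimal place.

Free-field spherical radiation: L_p = L_w − 10·log₁₀(4π·r²), r = 37.4 m.
4π·r² = 1.758e+04 m², 10·log₁₀ of that is 42.450 dB.
L_p = 100.1 − 42.450 = 57.65 dB.

57.7 dB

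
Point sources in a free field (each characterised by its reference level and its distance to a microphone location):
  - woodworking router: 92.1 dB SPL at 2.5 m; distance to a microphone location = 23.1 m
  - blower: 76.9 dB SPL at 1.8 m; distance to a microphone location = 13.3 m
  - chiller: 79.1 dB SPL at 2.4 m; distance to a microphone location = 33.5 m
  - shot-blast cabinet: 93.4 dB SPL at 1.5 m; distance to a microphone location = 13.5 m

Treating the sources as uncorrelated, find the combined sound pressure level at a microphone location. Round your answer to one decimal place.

First find each source's level at the receiver (point-source: −20·log₁₀(r/r_ref)), then combine on an intensity basis.
woodworking router: 92.1 − 20·log₁₀(23.1/2.5) = 92.1 − 19.31 = 72.79 dB SPL.
blower: 76.9 − 20·log₁₀(13.3/1.8) = 76.9 − 17.37 = 59.53 dB SPL.
chiller: 79.1 − 20·log₁₀(33.5/2.4) = 79.1 − 22.90 = 56.20 dB SPL.
shot-blast cabinet: 93.4 − 20·log₁₀(13.5/1.5) = 93.4 − 19.08 = 74.32 dB SPL.
Σ 10^(L/10) = 4.732e+07 → L_total = 10·log₁₀(4.732e+07) = 76.75 dB SPL.

76.8 dB SPL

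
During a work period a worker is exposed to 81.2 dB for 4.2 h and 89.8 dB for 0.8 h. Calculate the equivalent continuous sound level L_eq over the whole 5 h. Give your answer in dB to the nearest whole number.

84 dB

L_eq = 10·log₁₀[(1/T)·Σ tᵢ·10^(Lᵢ/10)] with T = 5 h.
Σ tᵢ·10^(Lᵢ/10) = 4.2·10^(81.2/10) + 0.8·10^(89.8/10) = 1.318e+09.
L_eq = 10·log₁₀(1.318e+09/5) = 84.21 dB.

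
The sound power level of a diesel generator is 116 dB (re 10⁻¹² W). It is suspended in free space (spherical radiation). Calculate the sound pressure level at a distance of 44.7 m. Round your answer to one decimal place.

The power spreads over a sphere of area 4π·r², so L_p = L_w − 10·log₁₀(4π·r²).
4π·r² = 2.511e+04 m², 10·log₁₀ of that is 43.998 dB.
L_p = 116 − 43.998 = 72.00 dB.

72.0 dB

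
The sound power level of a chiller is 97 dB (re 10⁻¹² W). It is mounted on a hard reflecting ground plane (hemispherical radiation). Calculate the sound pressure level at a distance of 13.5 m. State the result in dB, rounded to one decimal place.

66.4 dB

L_p = L_w − 10·log₁₀(2π·r²) with r = 13.5 m.
2π·r² = 1145 m², 10·log₁₀ of that is 30.588 dB.
L_p = 97 − 30.588 = 66.41 dB.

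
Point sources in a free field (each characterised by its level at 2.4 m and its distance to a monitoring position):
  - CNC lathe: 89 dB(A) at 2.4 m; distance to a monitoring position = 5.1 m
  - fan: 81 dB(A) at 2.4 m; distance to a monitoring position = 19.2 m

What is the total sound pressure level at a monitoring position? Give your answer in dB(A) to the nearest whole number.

Apply inverse-square spreading to bring every level to the receiver, then sum 10^(L/10).
CNC lathe: 89 − 20·log₁₀(5.1/2.4) = 89 − 6.55 = 82.45 dB(A).
fan: 81 − 20·log₁₀(19.2/2.4) = 81 − 18.06 = 62.94 dB(A).
Σ 10^(L/10) = 1.779e+08 → L_total = 10·log₁₀(1.779e+08) = 82.50 dB(A).

83 dB(A)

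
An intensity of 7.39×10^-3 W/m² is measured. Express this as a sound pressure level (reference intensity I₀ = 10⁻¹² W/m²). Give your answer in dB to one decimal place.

I/I₀ = 7.39×10^-3/10⁻¹² = 7.39×10^9, and L = 10·log₁₀(I/I₀).
L = 10·(0.8686 + 9) = 98.69 dB.

98.7 dB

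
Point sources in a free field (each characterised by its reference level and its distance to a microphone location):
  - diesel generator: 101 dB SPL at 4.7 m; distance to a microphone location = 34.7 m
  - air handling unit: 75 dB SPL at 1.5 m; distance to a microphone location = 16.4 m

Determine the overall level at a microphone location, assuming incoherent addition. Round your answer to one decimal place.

Propagate each source to the receiver with L = L_ref − 20·log₁₀(r/r_ref), then add intensities.
diesel generator: 101 − 20·log₁₀(34.7/4.7) = 101 − 17.36 = 83.64 dB SPL.
air handling unit: 75 − 20·log₁₀(16.4/1.5) = 75 − 20.78 = 54.22 dB SPL.
Σ 10^(L/10) = 2.312e+08 → L_total = 10·log₁₀(2.312e+08) = 83.64 dB SPL.

83.6 dB SPL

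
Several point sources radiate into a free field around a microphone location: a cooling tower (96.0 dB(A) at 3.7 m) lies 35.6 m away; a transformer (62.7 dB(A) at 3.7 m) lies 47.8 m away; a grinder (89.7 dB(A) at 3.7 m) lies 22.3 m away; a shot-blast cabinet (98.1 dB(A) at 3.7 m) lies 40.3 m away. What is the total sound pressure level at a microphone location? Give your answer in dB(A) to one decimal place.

First find each source's level at the receiver (point-source: −20·log₁₀(r/r_ref)), then combine on an intensity basis.
cooling tower: 96.0 − 20·log₁₀(35.6/3.7) = 96.0 − 19.66 = 76.34 dB(A).
transformer: 62.7 − 20·log₁₀(47.8/3.7) = 62.7 − 22.22 = 40.48 dB(A).
grinder: 89.7 − 20·log₁₀(22.3/3.7) = 89.7 − 15.60 = 74.10 dB(A).
shot-blast cabinet: 98.1 − 20·log₁₀(40.3/3.7) = 98.1 − 20.74 = 77.36 dB(A).
Σ 10^(L/10) = 1.231e+08 → L_total = 10·log₁₀(1.231e+08) = 80.90 dB(A).

80.9 dB(A)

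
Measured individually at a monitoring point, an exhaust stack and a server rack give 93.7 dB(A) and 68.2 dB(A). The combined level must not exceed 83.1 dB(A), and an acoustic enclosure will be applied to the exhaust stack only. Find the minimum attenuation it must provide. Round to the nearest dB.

Fixed contribution from the other source: Σ 10^(L/10) = 10^(68.2/10) = 6.607e+06 (68.20 dB(A)).
To meet 83.1 dB(A) overall, the treated exhaust stack may contribute at most 10^(83.1/10) − 6.607e+06 = 1.976e+08, i.e. 82.96 dB(A).
Required insertion loss = 93.7 − 82.96 = 10.74 dB.

11 dB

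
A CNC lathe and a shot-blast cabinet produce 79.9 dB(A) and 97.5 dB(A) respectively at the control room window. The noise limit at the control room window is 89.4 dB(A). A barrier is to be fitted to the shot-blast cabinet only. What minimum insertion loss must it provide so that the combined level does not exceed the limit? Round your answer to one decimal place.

The untreated sources together contribute 10^(79.9/10) = 9.772e+07, i.e. 79.90 dB(A).
The limit corresponds to 10^(89.4/10) = 8.710e+08; subtracting the fixed part leaves 7.732e+08 for the shot-blast cabinet, i.e. 88.88 dB(A).
So the shot-blast cabinet must be reduced from 97.5 to 88.88 dB(A): IL = 8.62 dB.

8.6 dB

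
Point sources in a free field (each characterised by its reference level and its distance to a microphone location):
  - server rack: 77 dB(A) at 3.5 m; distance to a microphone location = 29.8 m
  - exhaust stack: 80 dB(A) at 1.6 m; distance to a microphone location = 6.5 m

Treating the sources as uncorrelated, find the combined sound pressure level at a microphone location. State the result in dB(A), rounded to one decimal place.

68.3 dB(A)

Apply inverse-square spreading to bring every level to the receiver, then sum 10^(L/10).
server rack: 77 − 20·log₁₀(29.8/3.5) = 77 − 18.60 = 58.40 dB(A).
exhaust stack: 80 − 20·log₁₀(6.5/1.6) = 80 − 12.18 = 67.82 dB(A).
Σ 10^(L/10) = 6.751e+06 → L_total = 10·log₁₀(6.751e+06) = 68.29 dB(A).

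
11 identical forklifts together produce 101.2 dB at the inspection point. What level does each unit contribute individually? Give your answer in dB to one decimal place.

90.8 dB

Dividing the total intensity by 11 lowers the level by 10·log₁₀ 11 = 10.414 dB: L₁ = 101.2 − 10.414.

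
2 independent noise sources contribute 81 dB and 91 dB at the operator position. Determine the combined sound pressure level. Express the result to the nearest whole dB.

For uncorrelated sources the intensities add, so convert each level to linear form, sum, and take 10·log₁₀ of the total.
Σ 10^(L/10) = 10^(81/10) + 10^(91/10) = 1.385e+09.
L_total = 10·log₁₀(1.385e+09) = 91.41 dB.

91 dB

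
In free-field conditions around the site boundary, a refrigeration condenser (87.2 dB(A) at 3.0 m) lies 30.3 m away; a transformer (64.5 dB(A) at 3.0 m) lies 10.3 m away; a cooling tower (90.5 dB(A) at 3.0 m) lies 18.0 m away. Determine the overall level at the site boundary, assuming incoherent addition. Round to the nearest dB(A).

76 dB(A)

Propagate each source to the receiver with L = L_ref − 20·log₁₀(r/r_ref), then add intensities.
refrigeration condenser: 87.2 − 20·log₁₀(30.3/3.0) = 87.2 − 20.09 = 67.11 dB(A).
transformer: 64.5 − 20·log₁₀(10.3/3.0) = 64.5 − 10.71 = 53.79 dB(A).
cooling tower: 90.5 − 20·log₁₀(18.0/3.0) = 90.5 − 15.56 = 74.94 dB(A).
Σ 10^(L/10) = 3.655e+07 → L_total = 10·log₁₀(3.655e+07) = 75.63 dB(A).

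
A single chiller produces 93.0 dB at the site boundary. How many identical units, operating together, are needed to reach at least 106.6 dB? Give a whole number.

23

N identical sources give L₁ + 10·log₁₀ N, so require 10·log₁₀ N ≥ 106.6 − 93.0 = 13.6 dB.
N ≥ 10^(13.6/10) = 22.909, so N = 23.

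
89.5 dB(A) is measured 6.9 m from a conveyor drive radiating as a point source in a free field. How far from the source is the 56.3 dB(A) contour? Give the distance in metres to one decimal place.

315.4 m

Point-source spreading drops the level by 20·log₁₀(r₂/r₁); inverting, r₂/r₁ = 10^(ΔL/20).
r₂ = 6.9·10^((89.5−56.3)/20) = 6.9·10^(33.2/20) = 315.39 m.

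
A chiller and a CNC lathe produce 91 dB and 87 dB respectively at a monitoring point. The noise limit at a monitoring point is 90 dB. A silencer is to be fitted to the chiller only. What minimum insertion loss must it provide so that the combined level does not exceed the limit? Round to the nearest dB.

Fixed contribution from the other source: Σ 10^(L/10) = 10^(87/10) = 5.012e+08 (87.00 dB).
To meet 90 dB overall, the treated chiller may contribute at most 10^(90/10) − 5.012e+08 = 4.988e+08, i.e. 86.98 dB.
Required insertion loss = 91 − 86.98 = 4.02 dB.

4 dB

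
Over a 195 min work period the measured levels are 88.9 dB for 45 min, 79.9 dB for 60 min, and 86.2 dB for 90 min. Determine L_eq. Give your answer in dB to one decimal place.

Weight each interval's intensity by its duration and average over T = 195 min:
Σ tᵢ·10^(Lᵢ/10) = 45·10^(88.9/10) + 60·10^(79.9/10) + 90·10^(86.2/10) = 7.831e+10.
L_eq = 10·log₁₀(7.831e+10/195) = 86.04 dB.

86.0 dB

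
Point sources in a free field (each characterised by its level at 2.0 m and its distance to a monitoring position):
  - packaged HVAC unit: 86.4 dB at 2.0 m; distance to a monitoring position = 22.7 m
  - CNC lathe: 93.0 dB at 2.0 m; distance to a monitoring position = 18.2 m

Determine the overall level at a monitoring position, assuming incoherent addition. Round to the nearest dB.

Propagate each source to the receiver with L = L_ref − 20·log₁₀(r/r_ref), then add intensities.
packaged HVAC unit: 86.4 − 20·log₁₀(22.7/2.0) = 86.4 − 21.10 = 65.30 dB.
CNC lathe: 93.0 − 20·log₁₀(18.2/2.0) = 93.0 − 19.18 = 73.82 dB.
Σ 10^(L/10) = 2.748e+07 → L_total = 10·log₁₀(2.748e+07) = 74.39 dB.

74 dB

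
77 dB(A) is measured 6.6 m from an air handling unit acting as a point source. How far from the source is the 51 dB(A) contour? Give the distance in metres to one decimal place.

131.7 m

For a point source L₁ − L₂ = 20·log₁₀(r₂/r₁), so r₂ = r₁·10^((L₁−L₂)/20).
r₂ = 6.6·10^((77−51)/20) = 6.6·10^(26.0/20) = 131.69 m.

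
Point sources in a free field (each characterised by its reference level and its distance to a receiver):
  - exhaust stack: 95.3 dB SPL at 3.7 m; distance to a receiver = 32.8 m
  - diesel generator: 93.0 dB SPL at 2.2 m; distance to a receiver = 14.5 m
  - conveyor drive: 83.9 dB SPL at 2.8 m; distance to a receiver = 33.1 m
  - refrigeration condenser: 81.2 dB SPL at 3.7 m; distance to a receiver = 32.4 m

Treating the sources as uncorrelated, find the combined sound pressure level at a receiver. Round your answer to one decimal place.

First find each source's level at the receiver (point-source: −20·log₁₀(r/r_ref)), then combine on an intensity basis.
exhaust stack: 95.3 − 20·log₁₀(32.8/3.7) = 95.3 − 18.95 = 76.35 dB SPL.
diesel generator: 93.0 − 20·log₁₀(14.5/2.2) = 93.0 − 16.38 = 76.62 dB SPL.
conveyor drive: 83.9 − 20·log₁₀(33.1/2.8) = 83.9 − 21.45 = 62.45 dB SPL.
refrigeration condenser: 81.2 − 20·log₁₀(32.4/3.7) = 81.2 − 18.85 = 62.35 dB SPL.
Σ 10^(L/10) = 9.252e+07 → L_total = 10·log₁₀(9.252e+07) = 79.66 dB SPL.

79.7 dB SPL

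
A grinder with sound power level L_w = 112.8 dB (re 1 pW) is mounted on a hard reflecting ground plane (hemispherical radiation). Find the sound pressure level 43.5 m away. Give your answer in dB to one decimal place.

The power spreads over a hemisphere of area 2π·r², so L_p = L_w − 10·log₁₀(2π·r²).
2π·r² = 1.189e+04 m², 10·log₁₀ of that is 40.752 dB.
L_p = 112.8 − 40.752 = 72.05 dB.

72.0 dB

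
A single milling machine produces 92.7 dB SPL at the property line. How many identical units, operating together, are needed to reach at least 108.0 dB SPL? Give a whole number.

The shortfall is 108.0 − 92.7 = 15.3 dB, and N units add 10·log₁₀ N, so need 10·log₁₀ N ≥ 15.3.
N ≥ 10^(15.3/10) = 33.884, so N = 34.

34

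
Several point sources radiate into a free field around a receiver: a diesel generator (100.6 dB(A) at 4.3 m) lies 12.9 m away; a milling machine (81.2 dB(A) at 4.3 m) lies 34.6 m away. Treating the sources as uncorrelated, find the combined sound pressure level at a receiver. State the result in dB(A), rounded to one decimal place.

First find each source's level at the receiver (point-source: −20·log₁₀(r/r_ref)), then combine on an intensity basis.
diesel generator: 100.6 − 20·log₁₀(12.9/4.3) = 100.6 − 9.54 = 91.06 dB(A).
milling machine: 81.2 − 20·log₁₀(34.6/4.3) = 81.2 − 18.11 = 63.09 dB(A).
Σ 10^(L/10) = 1.278e+09 → L_total = 10·log₁₀(1.278e+09) = 91.06 dB(A).

91.1 dB(A)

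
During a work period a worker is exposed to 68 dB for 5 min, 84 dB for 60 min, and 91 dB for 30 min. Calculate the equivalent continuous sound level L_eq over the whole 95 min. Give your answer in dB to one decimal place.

L_eq = 10·log₁₀[(1/T)·Σ tᵢ·10^(Lᵢ/10)] with T = 95 min.
Σ tᵢ·10^(Lᵢ/10) = 5·10^(68/10) + 60·10^(84/10) + 30·10^(91/10) = 5.287e+10.
L_eq = 10·log₁₀(5.287e+10/95) = 87.45 dB.

87.5 dB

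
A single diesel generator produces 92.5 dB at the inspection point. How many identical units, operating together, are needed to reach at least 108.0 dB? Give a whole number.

36

The shortfall is 108.0 − 92.5 = 15.5 dB, and N units add 10·log₁₀ N, so need 10·log₁₀ N ≥ 15.5.
N ≥ 10^(15.5/10) = 35.481, so N = 36.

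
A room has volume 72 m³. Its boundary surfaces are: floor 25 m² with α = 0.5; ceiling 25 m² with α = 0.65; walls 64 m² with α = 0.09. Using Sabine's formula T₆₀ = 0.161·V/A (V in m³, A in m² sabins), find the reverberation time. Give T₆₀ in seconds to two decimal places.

0.34 s

Summing Sᵢαᵢ: 25·0.5 + 25·0.65 + 64·0.09 = 34.51 m².
T₆₀ = 0.161·V/A = 0.161·72/34.51 = 0.336 s.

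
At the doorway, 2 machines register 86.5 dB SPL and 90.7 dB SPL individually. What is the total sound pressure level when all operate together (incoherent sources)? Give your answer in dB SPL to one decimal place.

92.1 dB SPL

For uncorrelated sources the intensities add, so convert each level to linear form, sum, and take 10·log₁₀ of the total.
Σ 10^(L/10) = 10^(86.5/10) + 10^(90.7/10) = 1.622e+09.
L_total = 10·log₁₀(1.622e+09) = 92.10 dB SPL.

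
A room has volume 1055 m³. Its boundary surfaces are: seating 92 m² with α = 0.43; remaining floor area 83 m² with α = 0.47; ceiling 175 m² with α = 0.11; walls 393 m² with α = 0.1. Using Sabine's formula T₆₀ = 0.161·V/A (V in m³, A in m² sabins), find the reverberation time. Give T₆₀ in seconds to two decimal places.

1.24 s

Total absorption A = 92·0.43 + 83·0.47 + 175·0.11 + 393·0.1 = 137.12 m² sabins.
T₆₀ = 0.161 × 1055 / 137.12 = 1.239 s.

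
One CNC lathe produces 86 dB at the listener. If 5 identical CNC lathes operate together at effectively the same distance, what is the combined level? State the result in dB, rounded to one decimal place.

With 5 equal, uncorrelated contributions the intensity is 5× that of one unit, giving a rise of 10·log₁₀ 5.
L_total = 86 + 10·log₁₀(5) = 86 + 6.990 = 92.99 dB.

93.0 dB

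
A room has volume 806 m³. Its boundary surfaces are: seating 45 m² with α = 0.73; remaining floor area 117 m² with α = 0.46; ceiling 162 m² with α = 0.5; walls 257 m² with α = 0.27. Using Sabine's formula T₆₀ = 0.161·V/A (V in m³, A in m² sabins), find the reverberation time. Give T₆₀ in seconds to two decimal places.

A = Σ Sᵢαᵢ = 45·0.73 + 117·0.46 + 162·0.5 + 257·0.27 = 237.06 m².
T₆₀ = 0.161·V/A = 0.161·806/237.06 = 0.547 s.

0.55 s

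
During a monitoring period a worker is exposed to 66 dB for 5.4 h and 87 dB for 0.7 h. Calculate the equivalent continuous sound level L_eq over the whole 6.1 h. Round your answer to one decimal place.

77.9 dB

L_eq = 10·log₁₀[(1/T)·Σ tᵢ·10^(Lᵢ/10)] with T = 6.1 h.
Σ tᵢ·10^(Lᵢ/10) = 5.4·10^(66/10) + 0.7·10^(87/10) = 3.723e+08.
L_eq = 10·log₁₀(3.723e+08/6.1) = 77.86 dB.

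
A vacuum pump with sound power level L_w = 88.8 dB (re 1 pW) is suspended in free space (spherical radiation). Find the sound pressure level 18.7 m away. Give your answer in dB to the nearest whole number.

L_p = L_w − 10·log₁₀(4π·r²) with r = 18.7 m.
4π·r² = 4394 m², 10·log₁₀ of that is 36.429 dB.
L_p = 88.8 − 36.429 = 52.37 dB.

52 dB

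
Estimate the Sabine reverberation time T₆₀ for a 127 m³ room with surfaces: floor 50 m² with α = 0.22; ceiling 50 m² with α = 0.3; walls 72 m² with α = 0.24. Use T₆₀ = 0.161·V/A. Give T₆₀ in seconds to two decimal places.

0.47 s

A = Σ Sᵢαᵢ = 50·0.22 + 50·0.3 + 72·0.24 = 43.28 m².
T₆₀ = 0.161 × 127 / 43.28 = 0.472 s.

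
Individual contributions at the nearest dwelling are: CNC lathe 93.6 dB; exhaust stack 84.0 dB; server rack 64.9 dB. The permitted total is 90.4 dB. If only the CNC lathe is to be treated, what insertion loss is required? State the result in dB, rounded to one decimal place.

4.3 dB

Fixed contribution from the other sources: Σ 10^(L/10) = 10^(84.0/10) + 10^(64.9/10) = 2.543e+08 (84.05 dB).
To meet 90.4 dB overall, the treated CNC lathe may contribute at most 10^(90.4/10) − 2.543e+08 = 8.422e+08, i.e. 89.25 dB.
Required insertion loss = 93.6 − 89.25 = 4.35 dB.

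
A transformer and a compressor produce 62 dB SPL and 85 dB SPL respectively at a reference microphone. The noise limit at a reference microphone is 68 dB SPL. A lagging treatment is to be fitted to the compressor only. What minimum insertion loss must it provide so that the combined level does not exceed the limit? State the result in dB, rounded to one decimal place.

Fixed contribution from the other source: Σ 10^(L/10) = 10^(62/10) = 1.585e+06 (62.00 dB SPL).
The limit corresponds to 10^(68/10) = 6.310e+06; subtracting the fixed part leaves 4.725e+06 for the compressor, i.e. 66.74 dB SPL.
So the compressor must be reduced from 85 to 66.74 dB SPL: IL = 18.26 dB.

18.3 dB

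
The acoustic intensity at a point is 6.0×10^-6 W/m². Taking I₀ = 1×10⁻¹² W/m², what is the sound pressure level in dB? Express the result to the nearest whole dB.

L = 10·log₁₀(I/I₀) = 10·log₁₀(6.0×10^-6/10⁻¹²) = 10·log₁₀(6.0×10^6).
L = 10·(0.7782 + 6) = 67.78 dB.

68 dB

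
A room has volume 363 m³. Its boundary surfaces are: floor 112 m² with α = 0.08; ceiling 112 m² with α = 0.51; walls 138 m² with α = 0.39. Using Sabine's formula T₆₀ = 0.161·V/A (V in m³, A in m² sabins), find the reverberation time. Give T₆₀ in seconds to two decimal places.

Total absorption A = 112·0.08 + 112·0.51 + 138·0.39 = 119.90 m² sabins.
T₆₀ = 0.161 × 363 / 119.90 = 0.487 s.

0.49 s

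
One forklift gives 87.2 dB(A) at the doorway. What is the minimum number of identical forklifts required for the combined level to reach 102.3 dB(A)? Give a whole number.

33

Need L₁ + 10·log₁₀ N ≥ 102.3, i.e. log₁₀ N ≥ 1.51.
N ≥ 10^(15.1/10) = 32.359, so N = 33.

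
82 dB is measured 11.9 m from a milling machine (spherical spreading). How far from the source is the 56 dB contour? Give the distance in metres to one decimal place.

237.4 m

For a point source L₁ − L₂ = 20·log₁₀(r₂/r₁), so r₂ = r₁·10^((L₁−L₂)/20).
r₂ = 11.9·10^((82−56)/20) = 11.9·10^(26.0/20) = 237.44 m.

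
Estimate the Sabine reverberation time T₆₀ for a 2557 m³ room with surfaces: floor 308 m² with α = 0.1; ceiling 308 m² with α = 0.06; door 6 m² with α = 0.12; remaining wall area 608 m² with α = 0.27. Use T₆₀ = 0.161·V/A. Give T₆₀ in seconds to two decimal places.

1.92 s

A = Σ Sᵢαᵢ = 308·0.1 + 308·0.06 + 6·0.12 + 608·0.27 = 214.16 m².
T₆₀ = 0.161 × 2557 / 214.16 = 1.922 s.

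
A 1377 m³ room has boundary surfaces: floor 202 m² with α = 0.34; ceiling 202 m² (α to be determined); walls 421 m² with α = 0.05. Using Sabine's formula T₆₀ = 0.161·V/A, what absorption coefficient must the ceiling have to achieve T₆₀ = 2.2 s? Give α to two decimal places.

0.05

From T₆₀ = 0.161·V/A, the target T₆₀ = 2.2 s needs A = 0.161·1377/2.2 = 100.77 m².
Absorption from the other surfaces = 202·0.34 + 421·0.05 = 89.73 m², so the ceiling must supply 11.04 m² over 202 m².
α = 11.04/202 = 0.055.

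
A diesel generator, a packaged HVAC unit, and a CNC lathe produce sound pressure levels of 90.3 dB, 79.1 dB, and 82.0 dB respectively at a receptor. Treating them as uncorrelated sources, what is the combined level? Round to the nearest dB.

91 dB

Incoherent sources combine by intensity addition: L_total = 10·log₁₀(Σ 10^(L_i/10)).
Σ 10^(L/10) = 10^(90.3/10) + 10^(79.1/10) + 10^(82.0/10) = 1.311e+09.
L_total = 10·log₁₀(1.311e+09) = 91.18 dB.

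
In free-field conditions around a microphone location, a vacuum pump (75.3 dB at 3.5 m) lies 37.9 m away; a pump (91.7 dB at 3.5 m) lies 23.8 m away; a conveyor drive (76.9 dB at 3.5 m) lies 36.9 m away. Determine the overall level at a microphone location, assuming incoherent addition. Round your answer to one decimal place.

75.1 dB

First find each source's level at the receiver (point-source: −20·log₁₀(r/r_ref)), then combine on an intensity basis.
vacuum pump: 75.3 − 20·log₁₀(37.9/3.5) = 75.3 − 20.69 = 54.61 dB.
pump: 91.7 − 20·log₁₀(23.8/3.5) = 91.7 − 16.65 = 75.05 dB.
conveyor drive: 76.9 − 20·log₁₀(36.9/3.5) = 76.9 − 20.46 = 56.44 dB.
Σ 10^(L/10) = 3.272e+07 → L_total = 10·log₁₀(3.272e+07) = 75.15 dB.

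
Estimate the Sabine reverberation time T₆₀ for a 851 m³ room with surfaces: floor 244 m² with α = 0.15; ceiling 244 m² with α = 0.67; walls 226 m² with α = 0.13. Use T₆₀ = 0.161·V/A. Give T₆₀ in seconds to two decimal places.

Total absorption A = 244·0.15 + 244·0.67 + 226·0.13 = 229.46 m² sabins.
T₆₀ = 0.161 × 851 / 229.46 = 0.597 s.

0.60 s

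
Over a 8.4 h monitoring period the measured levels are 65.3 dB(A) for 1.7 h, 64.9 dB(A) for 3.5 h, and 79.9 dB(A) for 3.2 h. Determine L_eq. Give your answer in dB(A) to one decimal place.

75.9 dB(A)

L_eq = 10·log₁₀[(1/T)·Σ tᵢ·10^(Lᵢ/10)] with T = 8.4 h.
Σ tᵢ·10^(Lᵢ/10) = 1.7·10^(65.3/10) + 3.5·10^(64.9/10) + 3.2·10^(79.9/10) = 3.293e+08.
L_eq = 10·log₁₀(3.293e+08/8.4) = 75.93 dB(A).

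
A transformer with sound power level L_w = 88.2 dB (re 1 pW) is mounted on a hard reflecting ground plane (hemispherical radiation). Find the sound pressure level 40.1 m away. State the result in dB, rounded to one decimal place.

The power spreads over a hemisphere of area 2π·r², so L_p = L_w − 10·log₁₀(2π·r²).
2π·r² = 1.01e+04 m², 10·log₁₀ of that is 40.045 dB.
L_p = 88.2 − 40.045 = 48.16 dB.

48.2 dB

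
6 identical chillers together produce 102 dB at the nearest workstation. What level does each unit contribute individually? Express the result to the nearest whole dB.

94 dB

Dividing the total intensity by 6 lowers the level by 10·log₁₀ 6 = 7.782 dB: L₁ = 102 − 7.782.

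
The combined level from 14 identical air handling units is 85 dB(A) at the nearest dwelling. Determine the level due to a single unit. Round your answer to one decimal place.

73.5 dB(A)

14 equal contributions raise the level by 10·log₁₀ 14 = 11.461 dB, so each unit alone gives 85 − 11.461.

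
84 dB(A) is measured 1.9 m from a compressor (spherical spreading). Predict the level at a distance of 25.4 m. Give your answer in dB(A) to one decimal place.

For a point source, L₂ = L₁ − 20·log₁₀(r₂/r₁).
L₂ = 84 − 20·log₁₀(25.4/1.9) = 84 − 22.522 = 61.48 dB(A).

61.5 dB(A)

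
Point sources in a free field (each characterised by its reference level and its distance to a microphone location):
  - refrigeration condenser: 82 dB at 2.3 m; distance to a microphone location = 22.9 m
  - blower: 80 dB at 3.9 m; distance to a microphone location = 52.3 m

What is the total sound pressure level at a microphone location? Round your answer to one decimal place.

Apply inverse-square spreading to bring every level to the receiver, then sum 10^(L/10).
refrigeration condenser: 82 − 20·log₁₀(22.9/2.3) = 82 − 19.96 = 62.04 dB.
blower: 80 − 20·log₁₀(52.3/3.9) = 80 − 22.55 = 57.45 dB.
Σ 10^(L/10) = 2.155e+06 → L_total = 10·log₁₀(2.155e+06) = 63.33 dB.

63.3 dB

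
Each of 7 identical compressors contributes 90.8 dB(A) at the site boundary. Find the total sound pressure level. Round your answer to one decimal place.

N identical incoherent sources raise the level by 10·log₁₀ N.
L_total = 90.8 + 10·log₁₀(7) = 90.8 + 8.451 = 99.25 dB(A).

99.3 dB(A)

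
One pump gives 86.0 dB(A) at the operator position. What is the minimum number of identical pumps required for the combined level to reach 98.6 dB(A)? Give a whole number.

19

Need L₁ + 10·log₁₀ N ≥ 98.6, i.e. log₁₀ N ≥ 1.26.
N ≥ 10^(12.6/10) = 18.197, so N = 19.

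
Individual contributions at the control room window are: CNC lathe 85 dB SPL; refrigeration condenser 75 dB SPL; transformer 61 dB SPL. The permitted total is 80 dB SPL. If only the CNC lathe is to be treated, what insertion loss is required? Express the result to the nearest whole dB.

7 dB

Everything except the CNC lathe sums to 10^(75/10) + 10^(61/10) = 3.288e+07 in linear terms, 75.17 dB SPL.
To meet 80 dB SPL overall, the treated CNC lathe may contribute at most 10^(80/10) − 3.288e+07 = 6.712e+07, i.e. 78.27 dB SPL.
So the CNC lathe must be reduced from 85 to 78.27 dB SPL: IL = 6.73 dB.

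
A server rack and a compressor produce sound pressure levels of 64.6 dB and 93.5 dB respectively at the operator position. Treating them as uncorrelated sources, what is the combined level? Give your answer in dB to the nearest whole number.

For uncorrelated sources the intensities add, so convert each level to linear form, sum, and take 10·log₁₀ of the total.
Σ 10^(L/10) = 10^(64.6/10) + 10^(93.5/10) = 2.242e+09.
L_total = 10·log₁₀(2.242e+09) = 93.51 dB.

94 dB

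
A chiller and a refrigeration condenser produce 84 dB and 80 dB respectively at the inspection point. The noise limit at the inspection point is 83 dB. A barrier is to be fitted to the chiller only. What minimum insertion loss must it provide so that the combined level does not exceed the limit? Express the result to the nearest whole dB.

Fixed contribution from the other source: Σ 10^(L/10) = 10^(80/10) = 1.000e+08 (80.00 dB).
The limit corresponds to 10^(83/10) = 1.995e+08; subtracting the fixed part leaves 9.953e+07 for the chiller, i.e. 79.98 dB.
Required insertion loss = 84 − 79.98 = 4.02 dB.

4 dB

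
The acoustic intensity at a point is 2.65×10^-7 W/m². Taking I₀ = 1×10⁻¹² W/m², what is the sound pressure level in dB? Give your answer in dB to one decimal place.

I/I₀ = 2.65×10^-7/10⁻¹² = 2.65×10^5, and L = 10·log₁₀(I/I₀).
L = 10·(0.4232 + 5) = 54.23 dB.

54.2 dB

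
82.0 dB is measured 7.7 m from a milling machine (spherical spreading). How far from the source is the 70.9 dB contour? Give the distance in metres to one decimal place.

27.6 m

Point-source spreading drops the level by 20·log₁₀(r₂/r₁); inverting, r₂/r₁ = 10^(ΔL/20).
r₂ = 7.7·10^((82.0−70.9)/20) = 7.7·10^(11.1/20) = 27.64 m.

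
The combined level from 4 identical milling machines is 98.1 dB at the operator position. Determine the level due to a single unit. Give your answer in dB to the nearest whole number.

92 dB

4 equal contributions raise the level by 10·log₁₀ 4 = 6.021 dB, so each unit alone gives 98.1 − 6.021.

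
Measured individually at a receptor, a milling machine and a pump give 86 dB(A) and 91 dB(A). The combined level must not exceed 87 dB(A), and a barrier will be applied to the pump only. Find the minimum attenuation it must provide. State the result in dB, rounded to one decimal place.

Everything except the pump sums to 10^(86/10) = 3.981e+08 in linear terms, 86.00 dB(A).
To meet 87 dB(A) overall, the treated pump may contribute at most 10^(87/10) − 3.981e+08 = 1.031e+08, i.e. 80.13 dB(A).
So the pump must be reduced from 91 to 80.13 dB(A): IL = 10.87 dB.

10.9 dB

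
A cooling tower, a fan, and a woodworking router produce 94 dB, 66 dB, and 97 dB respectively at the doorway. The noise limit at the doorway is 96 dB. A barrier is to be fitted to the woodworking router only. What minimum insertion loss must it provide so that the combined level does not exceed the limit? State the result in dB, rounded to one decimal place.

The untreated sources together contribute 10^(94/10) + 10^(66/10) = 2.516e+09, i.e. 94.01 dB.
The limit corresponds to 10^(96/10) = 3.981e+09; subtracting the fixed part leaves 1.465e+09 for the woodworking router, i.e. 91.66 dB.
Required insertion loss = 97 − 91.66 = 5.34 dB.

5.3 dB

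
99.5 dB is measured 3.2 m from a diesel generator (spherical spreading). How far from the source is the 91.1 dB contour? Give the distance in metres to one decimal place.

8.4 m

Point-source spreading drops the level by 20·log₁₀(r₂/r₁); inverting, r₂/r₁ = 10^(ΔL/20).
r₂ = 3.2·10^((99.5−91.1)/20) = 3.2·10^(8.4/20) = 8.42 m.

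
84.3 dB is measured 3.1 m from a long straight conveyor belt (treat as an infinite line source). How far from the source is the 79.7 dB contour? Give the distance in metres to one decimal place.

Line-source spreading drops the level by 10·log₁₀(r₂/r₁); inverting, r₂/r₁ = 10^(ΔL/10).
r₂ = 3.1·10^((84.3−79.7)/10) = 3.1·10^(4.6/10) = 8.94 m.

8.9 m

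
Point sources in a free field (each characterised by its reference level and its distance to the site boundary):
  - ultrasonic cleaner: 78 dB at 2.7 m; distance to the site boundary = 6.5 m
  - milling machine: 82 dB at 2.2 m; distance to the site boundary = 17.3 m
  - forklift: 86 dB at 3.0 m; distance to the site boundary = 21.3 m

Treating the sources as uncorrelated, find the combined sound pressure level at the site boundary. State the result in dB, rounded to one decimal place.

73.3 dB

Propagate each source to the receiver with L = L_ref − 20·log₁₀(r/r_ref), then add intensities.
ultrasonic cleaner: 78 − 20·log₁₀(6.5/2.7) = 78 − 7.63 = 70.37 dB.
milling machine: 82 − 20·log₁₀(17.3/2.2) = 82 − 17.91 = 64.09 dB.
forklift: 86 − 20·log₁₀(21.3/3.0) = 86 − 17.03 = 68.97 dB.
Σ 10^(L/10) = 2.135e+07 → L_total = 10·log₁₀(2.135e+07) = 73.29 dB.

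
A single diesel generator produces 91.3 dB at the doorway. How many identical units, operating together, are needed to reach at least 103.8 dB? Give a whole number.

N identical sources give L₁ + 10·log₁₀ N, so require 10·log₁₀ N ≥ 103.8 − 91.3 = 12.5 dB.
N ≥ 10^(12.5/10) = 17.783, so N = 18.

18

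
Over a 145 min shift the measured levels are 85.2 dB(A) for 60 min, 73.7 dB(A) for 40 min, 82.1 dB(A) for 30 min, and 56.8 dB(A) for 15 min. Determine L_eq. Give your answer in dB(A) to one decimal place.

The energy average is taken in the linear domain: L_eq = 10·log₁₀[(Σ tᵢ·10^(Lᵢ/10))/T], T = 145 min.
Σ tᵢ·10^(Lᵢ/10) = 60·10^(85.2/10) + 40·10^(73.7/10) + 30·10^(82.1/10) + 15·10^(56.8/10) = 2.568e+10.
L_eq = 10·log₁₀(2.568e+10/145) = 82.48 dB(A).

82.5 dB(A)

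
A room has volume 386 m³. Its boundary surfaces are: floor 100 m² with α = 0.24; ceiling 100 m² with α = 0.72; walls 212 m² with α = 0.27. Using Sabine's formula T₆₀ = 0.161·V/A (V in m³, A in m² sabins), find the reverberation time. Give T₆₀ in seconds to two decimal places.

Total absorption A = 100·0.24 + 100·0.72 + 212·0.27 = 153.24 m² sabins.
T₆₀ = 0.161 × 386 / 153.24 = 0.406 s.

0.41 s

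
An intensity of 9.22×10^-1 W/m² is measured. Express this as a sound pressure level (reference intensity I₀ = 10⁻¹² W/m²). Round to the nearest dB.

I/I₀ = 9.22×10^-1/10⁻¹² = 9.22×10^11, and L = 10·log₁₀(I/I₀).
L = 10·(0.9647 + 11) = 119.65 dB.

120 dB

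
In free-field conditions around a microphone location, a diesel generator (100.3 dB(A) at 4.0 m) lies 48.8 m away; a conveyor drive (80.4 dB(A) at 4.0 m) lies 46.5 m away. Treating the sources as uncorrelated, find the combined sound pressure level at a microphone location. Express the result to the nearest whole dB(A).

79 dB(A)

Propagate each source to the receiver with L = L_ref − 20·log₁₀(r/r_ref), then add intensities.
diesel generator: 100.3 − 20·log₁₀(48.8/4.0) = 100.3 − 21.73 = 78.57 dB(A).
conveyor drive: 80.4 − 20·log₁₀(46.5/4.0) = 80.4 − 21.31 = 59.09 dB(A).
Σ 10^(L/10) = 7.280e+07 → L_total = 10·log₁₀(7.280e+07) = 78.62 dB(A).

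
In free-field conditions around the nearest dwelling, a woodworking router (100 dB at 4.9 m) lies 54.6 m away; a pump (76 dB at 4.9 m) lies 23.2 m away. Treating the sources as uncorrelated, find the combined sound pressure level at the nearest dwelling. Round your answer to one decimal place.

79.2 dB

Propagate each source to the receiver with L = L_ref − 20·log₁₀(r/r_ref), then add intensities.
woodworking router: 100 − 20·log₁₀(54.6/4.9) = 100 − 20.94 = 79.06 dB.
pump: 76 − 20·log₁₀(23.2/4.9) = 76 − 13.51 = 62.49 dB.
Σ 10^(L/10) = 8.232e+07 → L_total = 10·log₁₀(8.232e+07) = 79.15 dB.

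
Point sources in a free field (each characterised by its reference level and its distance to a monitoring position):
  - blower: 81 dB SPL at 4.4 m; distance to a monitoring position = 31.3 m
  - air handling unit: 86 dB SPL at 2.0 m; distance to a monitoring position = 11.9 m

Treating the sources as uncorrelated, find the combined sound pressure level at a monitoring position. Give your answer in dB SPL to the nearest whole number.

First find each source's level at the receiver (point-source: −20·log₁₀(r/r_ref)), then combine on an intensity basis.
blower: 81 − 20·log₁₀(31.3/4.4) = 81 − 17.04 = 63.96 dB SPL.
air handling unit: 86 − 20·log₁₀(11.9/2.0) = 86 − 15.49 = 70.51 dB SPL.
Σ 10^(L/10) = 1.373e+07 → L_total = 10·log₁₀(1.373e+07) = 71.38 dB SPL.

71 dB SPL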